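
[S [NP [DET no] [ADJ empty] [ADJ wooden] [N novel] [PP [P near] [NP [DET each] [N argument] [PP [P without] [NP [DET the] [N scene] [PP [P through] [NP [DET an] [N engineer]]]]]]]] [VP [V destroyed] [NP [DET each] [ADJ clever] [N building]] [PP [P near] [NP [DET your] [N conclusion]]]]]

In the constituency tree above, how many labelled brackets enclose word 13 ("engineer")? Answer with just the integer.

Counting open brackets not yet closed at "engineer": [S [NP [PP [NP [PP [NP [PP [NP [N = 9.

9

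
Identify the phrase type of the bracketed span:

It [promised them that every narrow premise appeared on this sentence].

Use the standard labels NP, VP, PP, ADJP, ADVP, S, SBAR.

"promised" is the head of the bracketed span, so the span is a verb phrase: VP.

VP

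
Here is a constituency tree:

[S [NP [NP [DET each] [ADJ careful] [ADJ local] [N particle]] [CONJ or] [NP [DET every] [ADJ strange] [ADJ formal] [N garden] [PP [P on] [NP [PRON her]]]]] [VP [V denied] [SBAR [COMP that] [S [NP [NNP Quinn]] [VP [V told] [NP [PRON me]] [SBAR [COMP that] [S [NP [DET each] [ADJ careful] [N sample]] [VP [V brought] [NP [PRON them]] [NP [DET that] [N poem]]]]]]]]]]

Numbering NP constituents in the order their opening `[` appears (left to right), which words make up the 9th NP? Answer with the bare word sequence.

that poem

Opening `[NP` markers occur at word positions 1, 1, 6, 11, 14, 16, 18, 22, 23; the 9th of these opens the constituent [NP that poem].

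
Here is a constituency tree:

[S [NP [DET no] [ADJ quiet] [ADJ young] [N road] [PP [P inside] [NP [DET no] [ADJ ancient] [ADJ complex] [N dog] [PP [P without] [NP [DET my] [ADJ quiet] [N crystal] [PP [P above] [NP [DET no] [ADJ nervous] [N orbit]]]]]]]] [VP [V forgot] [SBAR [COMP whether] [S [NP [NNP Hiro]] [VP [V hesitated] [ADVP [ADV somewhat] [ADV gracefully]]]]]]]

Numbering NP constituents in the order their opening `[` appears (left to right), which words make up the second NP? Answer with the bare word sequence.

The NP opening brackets appear, in order, over: "no quiet young road inside no ancient complex dog without my quiet crystal above no nervous orbit"; "no ancient complex dog without my quiet crystal above no nervous orbit"; "my quiet crystal above no nervous orbit"; "no nervous orbit"; "Hiro". The second one spans "no ancient complex dog without my quiet crystal above no nervous orbit".

no ancient complex dog without my quiet crystal above no nervous orbit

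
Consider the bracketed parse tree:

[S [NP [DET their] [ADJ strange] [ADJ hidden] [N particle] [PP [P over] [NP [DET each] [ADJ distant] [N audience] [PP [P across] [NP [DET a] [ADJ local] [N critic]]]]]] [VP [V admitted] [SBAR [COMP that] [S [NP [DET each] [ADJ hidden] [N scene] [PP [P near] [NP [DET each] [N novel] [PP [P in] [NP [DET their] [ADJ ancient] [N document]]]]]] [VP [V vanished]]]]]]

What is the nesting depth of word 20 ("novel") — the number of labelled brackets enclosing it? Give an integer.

8

Counting open brackets not yet closed at "novel": [S [VP [SBAR [S [NP [PP [NP [N = 8.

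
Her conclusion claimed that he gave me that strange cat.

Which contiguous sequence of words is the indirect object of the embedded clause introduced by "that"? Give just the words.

The verb of the embedded clause introduced by "that" is "gave"; its indirect object is the NP "me".

me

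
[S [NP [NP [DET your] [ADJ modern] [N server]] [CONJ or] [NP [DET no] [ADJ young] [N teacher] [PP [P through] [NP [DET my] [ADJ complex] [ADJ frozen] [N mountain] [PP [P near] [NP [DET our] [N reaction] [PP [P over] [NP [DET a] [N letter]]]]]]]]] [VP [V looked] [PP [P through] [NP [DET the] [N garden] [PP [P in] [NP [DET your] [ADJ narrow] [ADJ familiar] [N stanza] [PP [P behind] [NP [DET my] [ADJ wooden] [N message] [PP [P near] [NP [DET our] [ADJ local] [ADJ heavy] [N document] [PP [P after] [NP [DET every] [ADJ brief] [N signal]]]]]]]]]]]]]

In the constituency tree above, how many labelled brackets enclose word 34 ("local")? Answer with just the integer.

The word sits inside ADJ, which is inside NP, inside PP, inside NP, inside PP, inside NP, inside PP, inside NP, inside PP, inside VP, inside S — 11 brackets in all.

11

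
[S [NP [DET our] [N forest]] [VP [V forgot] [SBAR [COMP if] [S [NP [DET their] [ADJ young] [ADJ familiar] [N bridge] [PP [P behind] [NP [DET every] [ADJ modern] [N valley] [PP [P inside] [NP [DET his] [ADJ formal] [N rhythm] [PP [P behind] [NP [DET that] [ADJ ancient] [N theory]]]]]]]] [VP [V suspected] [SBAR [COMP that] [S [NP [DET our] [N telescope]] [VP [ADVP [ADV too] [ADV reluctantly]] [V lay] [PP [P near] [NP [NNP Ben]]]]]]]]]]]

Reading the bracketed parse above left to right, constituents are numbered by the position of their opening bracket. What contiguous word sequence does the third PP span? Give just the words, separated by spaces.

behind that ancient theory

In left-to-right order the PP constituents are "behind every modern valley inside his formal rhythm behind that ancient theory"; "inside his formal rhythm behind that ancient theory"; "behind that ancient theory"; "near Ben". Number 3 is "behind that ancient theory".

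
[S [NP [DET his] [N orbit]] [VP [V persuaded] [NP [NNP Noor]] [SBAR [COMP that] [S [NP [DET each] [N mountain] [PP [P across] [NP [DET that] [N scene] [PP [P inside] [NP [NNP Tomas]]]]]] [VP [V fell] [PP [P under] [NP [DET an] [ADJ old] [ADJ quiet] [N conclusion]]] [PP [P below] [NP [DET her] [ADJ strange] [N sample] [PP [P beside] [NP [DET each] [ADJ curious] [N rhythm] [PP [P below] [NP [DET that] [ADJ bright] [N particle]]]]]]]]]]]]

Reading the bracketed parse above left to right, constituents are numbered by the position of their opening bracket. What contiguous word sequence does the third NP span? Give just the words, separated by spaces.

each mountain across that scene inside Tomas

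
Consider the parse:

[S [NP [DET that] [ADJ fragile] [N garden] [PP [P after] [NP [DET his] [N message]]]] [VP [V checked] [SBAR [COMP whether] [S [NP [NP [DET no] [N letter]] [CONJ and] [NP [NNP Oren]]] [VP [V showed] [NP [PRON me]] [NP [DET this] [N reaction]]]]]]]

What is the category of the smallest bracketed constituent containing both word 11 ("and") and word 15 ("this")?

S

The smallest bracket enclosing both words is [S no letter and Oren showed me this reaction], so the label is S.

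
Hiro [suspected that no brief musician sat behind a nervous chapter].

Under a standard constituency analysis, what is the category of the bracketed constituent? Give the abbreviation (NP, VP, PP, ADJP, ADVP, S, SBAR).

VP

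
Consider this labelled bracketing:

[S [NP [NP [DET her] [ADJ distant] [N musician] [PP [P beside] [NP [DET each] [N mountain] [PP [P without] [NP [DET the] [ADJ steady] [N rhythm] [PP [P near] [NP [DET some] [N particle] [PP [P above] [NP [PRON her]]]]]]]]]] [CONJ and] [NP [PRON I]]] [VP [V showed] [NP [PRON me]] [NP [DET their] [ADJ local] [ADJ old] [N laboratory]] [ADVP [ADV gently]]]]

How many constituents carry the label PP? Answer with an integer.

4

The PP constituents are: [PP beside each mountain without the steady rhythm near some particle above her]; [PP without the steady rhythm near some particle above her]; [PP near some particle above her]; [PP above her]. Total: 4.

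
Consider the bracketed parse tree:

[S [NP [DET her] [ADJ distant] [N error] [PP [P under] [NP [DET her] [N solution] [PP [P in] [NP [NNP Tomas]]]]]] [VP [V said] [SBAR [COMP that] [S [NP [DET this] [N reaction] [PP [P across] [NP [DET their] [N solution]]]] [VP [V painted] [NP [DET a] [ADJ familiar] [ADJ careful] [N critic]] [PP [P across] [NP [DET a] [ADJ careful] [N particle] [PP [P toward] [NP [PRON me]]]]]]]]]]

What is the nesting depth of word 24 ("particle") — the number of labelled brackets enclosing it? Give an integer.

8

Path from the root down to the word: S → VP → SBAR → S → VP → PP → NP → N. That is 8 enclosing brackets.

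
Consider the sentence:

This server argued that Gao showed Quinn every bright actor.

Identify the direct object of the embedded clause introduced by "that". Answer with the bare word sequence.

every bright actor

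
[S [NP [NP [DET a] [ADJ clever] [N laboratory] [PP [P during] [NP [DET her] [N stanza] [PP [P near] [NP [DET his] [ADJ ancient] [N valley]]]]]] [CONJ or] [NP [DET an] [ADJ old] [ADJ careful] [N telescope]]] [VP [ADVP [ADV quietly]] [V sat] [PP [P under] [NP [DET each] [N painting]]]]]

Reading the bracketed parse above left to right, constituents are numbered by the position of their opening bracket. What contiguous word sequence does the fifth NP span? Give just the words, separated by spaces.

an old careful telescope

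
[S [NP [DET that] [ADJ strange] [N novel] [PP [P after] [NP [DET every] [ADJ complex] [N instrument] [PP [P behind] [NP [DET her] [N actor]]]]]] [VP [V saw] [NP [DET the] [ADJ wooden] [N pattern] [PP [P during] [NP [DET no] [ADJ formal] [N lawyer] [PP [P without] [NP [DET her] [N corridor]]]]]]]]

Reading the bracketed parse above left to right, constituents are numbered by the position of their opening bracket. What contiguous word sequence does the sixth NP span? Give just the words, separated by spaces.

her corridor

Opening `[NP` markers occur at word positions 1, 5, 9, 12, 16, 20; the sixth of these opens the constituent [NP her corridor].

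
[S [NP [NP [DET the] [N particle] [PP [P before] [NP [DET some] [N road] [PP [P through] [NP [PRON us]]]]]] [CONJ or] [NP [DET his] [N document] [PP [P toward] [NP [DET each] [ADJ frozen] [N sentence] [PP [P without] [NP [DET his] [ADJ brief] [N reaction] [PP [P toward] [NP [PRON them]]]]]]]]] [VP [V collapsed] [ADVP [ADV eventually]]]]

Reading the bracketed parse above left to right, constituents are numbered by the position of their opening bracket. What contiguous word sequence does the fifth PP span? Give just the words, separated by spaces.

toward them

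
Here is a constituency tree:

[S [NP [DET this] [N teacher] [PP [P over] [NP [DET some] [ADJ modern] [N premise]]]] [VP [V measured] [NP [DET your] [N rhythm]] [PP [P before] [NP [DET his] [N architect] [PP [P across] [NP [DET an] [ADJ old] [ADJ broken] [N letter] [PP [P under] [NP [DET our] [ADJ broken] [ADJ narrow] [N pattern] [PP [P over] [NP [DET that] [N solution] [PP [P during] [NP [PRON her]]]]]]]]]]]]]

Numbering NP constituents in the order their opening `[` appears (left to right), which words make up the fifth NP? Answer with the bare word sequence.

an old broken letter under our broken narrow pattern over that solution during her

The NP opening brackets appear, in order, over: "this teacher over some modern premise"; "some modern premise"; "your rhythm"; "his architect across an old broken letter under our broken narrow pattern over that solution during her"; "an old broken letter under our broken narrow pattern over that solution during her"; "our broken narrow pattern over that solution during her"; "that solution during her"; "her". The fifth one spans "an old broken letter under our broken narrow pattern over that solution during her".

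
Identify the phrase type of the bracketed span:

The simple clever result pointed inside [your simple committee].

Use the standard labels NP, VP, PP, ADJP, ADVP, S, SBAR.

NP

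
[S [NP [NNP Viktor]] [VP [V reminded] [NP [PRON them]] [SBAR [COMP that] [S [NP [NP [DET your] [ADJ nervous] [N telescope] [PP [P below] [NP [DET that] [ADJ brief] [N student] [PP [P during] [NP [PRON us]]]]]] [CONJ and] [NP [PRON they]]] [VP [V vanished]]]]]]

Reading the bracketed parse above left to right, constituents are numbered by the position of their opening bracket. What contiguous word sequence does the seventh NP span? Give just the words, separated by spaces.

In left-to-right order the NP constituents are "Viktor"; "them"; "your nervous telescope below that brief student during us and they"; "your nervous telescope below that brief student during us"; "that brief student during us"; "us"; "they". Number 7 is "they".

they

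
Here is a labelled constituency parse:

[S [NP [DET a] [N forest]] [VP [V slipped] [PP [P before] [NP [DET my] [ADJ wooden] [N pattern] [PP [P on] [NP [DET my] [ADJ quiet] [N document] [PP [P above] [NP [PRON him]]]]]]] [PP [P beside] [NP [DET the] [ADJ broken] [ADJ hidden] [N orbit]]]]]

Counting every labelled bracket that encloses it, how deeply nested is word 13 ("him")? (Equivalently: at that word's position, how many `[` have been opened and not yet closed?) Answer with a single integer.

Path from the root down to the word: S → VP → PP → NP → PP → NP → PP → NP → PRON. That is 9 enclosing brackets.

9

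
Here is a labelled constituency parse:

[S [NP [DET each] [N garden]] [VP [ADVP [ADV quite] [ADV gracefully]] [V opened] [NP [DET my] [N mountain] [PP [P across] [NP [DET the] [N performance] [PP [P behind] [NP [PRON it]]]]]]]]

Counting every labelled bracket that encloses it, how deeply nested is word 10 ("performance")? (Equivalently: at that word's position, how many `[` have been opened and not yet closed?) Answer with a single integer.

6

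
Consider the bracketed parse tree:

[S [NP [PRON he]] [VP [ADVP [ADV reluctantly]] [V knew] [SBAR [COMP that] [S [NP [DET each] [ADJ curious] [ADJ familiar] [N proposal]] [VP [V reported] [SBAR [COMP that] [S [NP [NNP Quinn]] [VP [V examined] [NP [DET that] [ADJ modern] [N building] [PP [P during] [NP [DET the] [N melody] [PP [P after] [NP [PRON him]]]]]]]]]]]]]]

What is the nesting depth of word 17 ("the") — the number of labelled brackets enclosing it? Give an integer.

12

The word sits inside DET, which is inside NP, inside PP, inside NP, inside VP, inside S, inside SBAR, inside VP, inside S, inside SBAR, inside VP, inside S — 12 brackets in all.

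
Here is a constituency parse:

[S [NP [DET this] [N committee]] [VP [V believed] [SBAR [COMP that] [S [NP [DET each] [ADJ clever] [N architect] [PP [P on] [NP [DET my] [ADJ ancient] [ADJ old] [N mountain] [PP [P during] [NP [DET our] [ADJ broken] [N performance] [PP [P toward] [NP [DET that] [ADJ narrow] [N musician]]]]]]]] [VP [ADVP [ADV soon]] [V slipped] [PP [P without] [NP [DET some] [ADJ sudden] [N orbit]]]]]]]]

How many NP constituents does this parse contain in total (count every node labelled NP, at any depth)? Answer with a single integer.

6

The NP constituents are: [NP this committee]; [NP each clever architect on my ancient old mountain during our broken performance toward that narrow musician]; [NP my ancient old mountain during our broken performance toward that narrow musician]; [NP our broken performance toward that narrow musician]; [NP that narrow musician]; [NP some sudden orbit]. Total: 6.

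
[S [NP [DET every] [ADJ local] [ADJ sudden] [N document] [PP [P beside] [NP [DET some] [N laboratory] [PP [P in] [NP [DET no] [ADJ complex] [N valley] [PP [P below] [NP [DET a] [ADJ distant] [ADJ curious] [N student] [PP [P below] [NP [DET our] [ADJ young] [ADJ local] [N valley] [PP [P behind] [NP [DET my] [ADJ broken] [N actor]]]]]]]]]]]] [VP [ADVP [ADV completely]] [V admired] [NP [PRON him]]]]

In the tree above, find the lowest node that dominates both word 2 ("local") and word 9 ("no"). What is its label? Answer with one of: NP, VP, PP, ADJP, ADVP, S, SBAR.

NP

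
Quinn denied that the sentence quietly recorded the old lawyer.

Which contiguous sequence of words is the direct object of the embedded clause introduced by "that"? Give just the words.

the old lawyer

The verb of the embedded clause introduced by "that" is "recorded"; its direct object is the NP "the old lawyer".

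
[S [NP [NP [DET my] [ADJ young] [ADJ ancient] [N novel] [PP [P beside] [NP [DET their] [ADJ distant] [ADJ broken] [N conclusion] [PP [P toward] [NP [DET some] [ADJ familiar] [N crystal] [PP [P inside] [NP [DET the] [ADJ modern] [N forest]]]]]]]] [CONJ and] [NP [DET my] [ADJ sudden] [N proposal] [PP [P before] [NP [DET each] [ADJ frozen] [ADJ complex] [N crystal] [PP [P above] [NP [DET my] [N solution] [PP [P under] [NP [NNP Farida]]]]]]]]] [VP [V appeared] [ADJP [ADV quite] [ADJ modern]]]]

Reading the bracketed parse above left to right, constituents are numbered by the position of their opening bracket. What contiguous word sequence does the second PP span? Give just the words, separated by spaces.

The PP opening brackets appear, in order, over: "beside their distant broken conclusion toward some familiar crystal inside the modern forest"; "toward some familiar crystal inside the modern forest"; "inside the modern forest"; "before each frozen complex crystal above my solution under Farida"; "above my solution under Farida"; "under Farida". The second one spans "toward some familiar crystal inside the modern forest".

toward some familiar crystal inside the modern forest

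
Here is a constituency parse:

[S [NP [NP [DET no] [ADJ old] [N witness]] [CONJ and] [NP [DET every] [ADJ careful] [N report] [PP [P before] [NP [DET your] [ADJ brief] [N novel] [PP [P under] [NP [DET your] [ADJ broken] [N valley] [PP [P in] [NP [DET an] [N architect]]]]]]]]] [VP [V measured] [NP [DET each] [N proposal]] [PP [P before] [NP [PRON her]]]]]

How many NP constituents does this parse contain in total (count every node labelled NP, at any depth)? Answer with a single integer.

8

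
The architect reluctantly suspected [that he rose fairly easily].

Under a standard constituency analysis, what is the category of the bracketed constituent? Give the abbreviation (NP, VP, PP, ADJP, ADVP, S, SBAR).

The span is built around the complementizer "that" — a subordinate clause (SBAR).

SBAR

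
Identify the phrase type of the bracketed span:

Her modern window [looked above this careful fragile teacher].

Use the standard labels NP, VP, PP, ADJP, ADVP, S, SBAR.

VP

The span is built around the verb "looked" — a verb phrase (VP).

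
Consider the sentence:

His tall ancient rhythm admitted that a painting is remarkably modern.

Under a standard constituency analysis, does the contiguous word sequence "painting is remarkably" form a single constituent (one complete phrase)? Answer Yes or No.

The smallest constituent containing the whole sequence is the clause [S a painting is remarkably modern], but the sequence is only part of it — it straddles the boundary between noun phrase "a painting" and verb phrase "is remarkably modern".

No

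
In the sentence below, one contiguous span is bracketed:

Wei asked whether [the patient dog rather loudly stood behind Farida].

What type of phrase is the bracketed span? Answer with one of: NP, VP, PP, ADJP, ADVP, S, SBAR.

S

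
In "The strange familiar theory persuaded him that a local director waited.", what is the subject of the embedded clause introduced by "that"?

a local director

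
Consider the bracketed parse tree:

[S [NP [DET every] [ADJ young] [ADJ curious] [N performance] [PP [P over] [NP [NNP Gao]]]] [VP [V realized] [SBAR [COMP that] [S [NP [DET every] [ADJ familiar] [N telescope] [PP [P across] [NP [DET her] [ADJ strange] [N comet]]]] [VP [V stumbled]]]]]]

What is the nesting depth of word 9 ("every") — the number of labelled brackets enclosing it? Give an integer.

Counting open brackets not yet closed at "every": [S [VP [SBAR [S [NP [DET = 6.

6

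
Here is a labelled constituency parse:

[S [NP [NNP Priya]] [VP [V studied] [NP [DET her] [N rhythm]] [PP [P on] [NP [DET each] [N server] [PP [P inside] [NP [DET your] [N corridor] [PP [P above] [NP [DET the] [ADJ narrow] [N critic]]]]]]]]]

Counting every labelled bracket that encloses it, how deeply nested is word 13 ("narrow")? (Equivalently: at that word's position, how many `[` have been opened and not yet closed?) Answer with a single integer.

9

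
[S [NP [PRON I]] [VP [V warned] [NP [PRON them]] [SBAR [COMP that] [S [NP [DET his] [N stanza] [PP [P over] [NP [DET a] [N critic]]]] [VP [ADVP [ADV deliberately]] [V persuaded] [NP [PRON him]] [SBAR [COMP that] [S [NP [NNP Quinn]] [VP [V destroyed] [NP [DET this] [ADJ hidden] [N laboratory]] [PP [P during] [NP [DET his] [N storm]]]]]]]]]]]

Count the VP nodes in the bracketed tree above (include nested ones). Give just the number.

3

The VP constituents are: [VP warned them that his stanza over a critic deliberately persuaded him that Quinn destroyed this hidden laboratory during his storm]; [VP deliberately persuaded him that Quinn destroyed this hidden laboratory during his storm]; [VP destroyed this hidden laboratory during his storm]. Total: 3.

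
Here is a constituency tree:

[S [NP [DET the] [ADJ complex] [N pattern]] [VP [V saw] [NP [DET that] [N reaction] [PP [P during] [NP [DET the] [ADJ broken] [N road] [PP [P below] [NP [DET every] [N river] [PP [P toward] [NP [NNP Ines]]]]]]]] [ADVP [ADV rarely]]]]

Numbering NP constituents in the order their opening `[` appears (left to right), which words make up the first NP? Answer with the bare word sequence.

the complex pattern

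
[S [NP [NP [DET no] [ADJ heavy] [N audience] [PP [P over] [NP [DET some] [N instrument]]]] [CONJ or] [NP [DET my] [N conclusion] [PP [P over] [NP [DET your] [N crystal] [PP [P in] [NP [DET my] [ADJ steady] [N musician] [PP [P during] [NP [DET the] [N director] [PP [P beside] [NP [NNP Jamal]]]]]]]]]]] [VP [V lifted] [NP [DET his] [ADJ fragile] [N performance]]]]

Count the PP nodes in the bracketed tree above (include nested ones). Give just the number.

Scanning left to right, an opening `[PP` appears at word positions 4, 10, 13, 17, 20 — 5 in total.

5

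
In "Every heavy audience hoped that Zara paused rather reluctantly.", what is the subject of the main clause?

The subject of the main clause is the NP immediately before the verb "hoped": "every heavy audience".

every heavy audience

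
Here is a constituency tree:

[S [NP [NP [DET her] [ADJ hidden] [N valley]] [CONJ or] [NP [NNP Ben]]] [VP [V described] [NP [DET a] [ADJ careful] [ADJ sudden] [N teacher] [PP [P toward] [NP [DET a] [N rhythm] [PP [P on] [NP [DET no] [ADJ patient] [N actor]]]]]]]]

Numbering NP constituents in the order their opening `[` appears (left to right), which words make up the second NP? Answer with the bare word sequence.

her hidden valley

In left-to-right order the NP constituents are "her hidden valley or Ben"; "her hidden valley"; "Ben"; "a careful sudden teacher toward a rhythm on no patient actor"; "a rhythm on no patient actor"; "no patient actor". Number 2 is "her hidden valley".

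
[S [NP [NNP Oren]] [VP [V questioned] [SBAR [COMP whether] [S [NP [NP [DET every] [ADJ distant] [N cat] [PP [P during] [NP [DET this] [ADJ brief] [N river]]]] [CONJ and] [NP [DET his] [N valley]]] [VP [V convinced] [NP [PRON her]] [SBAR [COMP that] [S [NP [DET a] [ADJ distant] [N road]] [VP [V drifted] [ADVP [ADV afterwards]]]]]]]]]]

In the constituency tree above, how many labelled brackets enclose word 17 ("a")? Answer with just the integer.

9

Path from the root down to the word: S → VP → SBAR → S → VP → SBAR → S → NP → DET. That is 9 enclosing brackets.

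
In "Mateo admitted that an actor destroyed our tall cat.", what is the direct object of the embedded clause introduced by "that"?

our tall cat

The verb of the embedded clause introduced by "that" is "destroyed"; its direct object is the NP "our tall cat".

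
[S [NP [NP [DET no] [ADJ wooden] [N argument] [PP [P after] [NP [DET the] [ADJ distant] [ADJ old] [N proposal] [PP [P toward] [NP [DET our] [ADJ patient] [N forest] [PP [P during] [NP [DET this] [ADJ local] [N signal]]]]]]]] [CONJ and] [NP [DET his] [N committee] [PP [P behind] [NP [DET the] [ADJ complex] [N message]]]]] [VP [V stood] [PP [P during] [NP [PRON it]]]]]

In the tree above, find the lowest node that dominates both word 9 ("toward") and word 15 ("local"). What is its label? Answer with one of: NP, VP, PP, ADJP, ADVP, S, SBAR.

PP

Word 9 lies under S → NP → NP → PP → NP → PP → P; word 15 lies under S → NP → NP → PP → NP → PP → NP → PP → NP → ADJ. The lowest shared node is the PP.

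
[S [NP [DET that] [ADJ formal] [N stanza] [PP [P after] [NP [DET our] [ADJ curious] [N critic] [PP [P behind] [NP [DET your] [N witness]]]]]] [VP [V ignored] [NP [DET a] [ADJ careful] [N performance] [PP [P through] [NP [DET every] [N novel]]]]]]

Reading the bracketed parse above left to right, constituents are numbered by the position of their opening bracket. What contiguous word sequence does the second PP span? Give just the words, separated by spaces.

behind your witness

The PP opening brackets appear, in order, over: "after our curious critic behind your witness"; "behind your witness"; "through every novel". The second one spans "behind your witness".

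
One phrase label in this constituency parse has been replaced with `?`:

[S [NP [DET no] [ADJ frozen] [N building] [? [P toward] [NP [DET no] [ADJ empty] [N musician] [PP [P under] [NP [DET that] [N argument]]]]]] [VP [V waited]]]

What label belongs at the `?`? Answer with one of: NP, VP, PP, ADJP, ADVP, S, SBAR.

A constituent whose immediate children are P 'toward', NP is a prepositional phrase: PP.

PP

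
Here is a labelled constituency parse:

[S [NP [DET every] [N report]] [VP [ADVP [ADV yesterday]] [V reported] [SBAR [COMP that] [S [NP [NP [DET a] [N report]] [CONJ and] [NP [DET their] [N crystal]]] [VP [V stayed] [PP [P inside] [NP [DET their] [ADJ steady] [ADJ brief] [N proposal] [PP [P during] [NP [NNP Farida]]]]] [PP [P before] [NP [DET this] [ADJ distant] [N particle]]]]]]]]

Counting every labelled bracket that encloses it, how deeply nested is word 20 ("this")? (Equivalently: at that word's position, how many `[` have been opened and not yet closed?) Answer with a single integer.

Counting open brackets not yet closed at "this": [S [VP [SBAR [S [VP [PP [NP [DET = 8.

8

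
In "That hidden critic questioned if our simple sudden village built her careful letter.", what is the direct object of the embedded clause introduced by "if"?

Within the embedded clause introduced by "if", the direct object of "built" is "her careful letter".

her careful letter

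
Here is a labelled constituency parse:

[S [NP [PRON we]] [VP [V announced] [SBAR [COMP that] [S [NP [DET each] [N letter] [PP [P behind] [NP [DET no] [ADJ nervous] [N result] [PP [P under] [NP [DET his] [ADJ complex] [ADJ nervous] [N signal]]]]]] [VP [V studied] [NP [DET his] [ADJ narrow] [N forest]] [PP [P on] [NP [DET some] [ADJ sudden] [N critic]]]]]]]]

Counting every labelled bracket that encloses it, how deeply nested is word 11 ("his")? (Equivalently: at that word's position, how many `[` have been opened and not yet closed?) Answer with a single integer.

Path from the root down to the word: S → VP → SBAR → S → NP → PP → NP → PP → NP → DET. That is 10 enclosing brackets.

10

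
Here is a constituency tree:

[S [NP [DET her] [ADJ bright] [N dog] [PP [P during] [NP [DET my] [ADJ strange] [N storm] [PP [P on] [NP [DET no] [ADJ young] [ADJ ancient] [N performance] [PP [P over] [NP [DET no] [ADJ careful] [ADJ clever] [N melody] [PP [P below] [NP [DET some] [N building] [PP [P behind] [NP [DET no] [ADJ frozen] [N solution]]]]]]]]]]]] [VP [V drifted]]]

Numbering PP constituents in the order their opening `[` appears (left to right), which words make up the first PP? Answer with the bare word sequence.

during my strange storm on no young ancient performance over no careful clever melody below some building behind no frozen solution

The PP opening brackets appear, in order, over: "during my strange storm on no young ancient performance over no careful clever melody below some building behind no frozen solution"; "on no young ancient performance over no careful clever melody below some building behind no frozen solution"; "over no careful clever melody below some building behind no frozen solution"; "below some building behind no frozen solution"; "behind no frozen solution". The first one spans "during my strange storm on no young ancient performance over no careful clever melody below some building behind no frozen solution".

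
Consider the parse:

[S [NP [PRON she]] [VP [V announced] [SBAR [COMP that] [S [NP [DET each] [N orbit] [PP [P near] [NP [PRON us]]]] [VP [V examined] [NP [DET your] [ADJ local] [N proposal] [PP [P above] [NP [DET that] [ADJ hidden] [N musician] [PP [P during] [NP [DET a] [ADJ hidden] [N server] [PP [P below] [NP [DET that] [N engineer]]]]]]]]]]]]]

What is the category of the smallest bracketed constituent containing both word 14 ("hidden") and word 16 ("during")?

The smallest bracket enclosing both words is [NP that hidden musician during a hidden server below that engineer], so the label is NP.

NP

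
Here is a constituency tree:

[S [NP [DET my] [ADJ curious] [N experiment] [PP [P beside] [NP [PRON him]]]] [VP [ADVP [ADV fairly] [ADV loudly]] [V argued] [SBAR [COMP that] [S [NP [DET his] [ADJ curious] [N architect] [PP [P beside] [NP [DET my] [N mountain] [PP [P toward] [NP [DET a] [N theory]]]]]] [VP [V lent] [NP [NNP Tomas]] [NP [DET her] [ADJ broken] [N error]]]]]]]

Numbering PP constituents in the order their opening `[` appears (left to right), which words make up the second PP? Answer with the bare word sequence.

The PP opening brackets appear, in order, over: "beside him"; "beside my mountain toward a theory"; "toward a theory". The second one spans "beside my mountain toward a theory".

beside my mountain toward a theory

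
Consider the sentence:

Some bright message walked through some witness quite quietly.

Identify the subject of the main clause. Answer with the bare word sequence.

some bright message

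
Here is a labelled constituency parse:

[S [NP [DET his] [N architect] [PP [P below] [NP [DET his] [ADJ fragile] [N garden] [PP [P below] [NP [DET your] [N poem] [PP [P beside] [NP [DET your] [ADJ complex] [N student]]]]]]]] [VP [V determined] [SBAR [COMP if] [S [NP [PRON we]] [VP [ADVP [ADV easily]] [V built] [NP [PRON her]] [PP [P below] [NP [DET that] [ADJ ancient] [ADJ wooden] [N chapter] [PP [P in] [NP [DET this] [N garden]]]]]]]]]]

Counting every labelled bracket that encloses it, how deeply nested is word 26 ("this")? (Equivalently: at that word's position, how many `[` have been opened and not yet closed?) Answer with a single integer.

Counting open brackets not yet closed at "this": [S [VP [SBAR [S [VP [PP [NP [PP [NP [DET = 10.

10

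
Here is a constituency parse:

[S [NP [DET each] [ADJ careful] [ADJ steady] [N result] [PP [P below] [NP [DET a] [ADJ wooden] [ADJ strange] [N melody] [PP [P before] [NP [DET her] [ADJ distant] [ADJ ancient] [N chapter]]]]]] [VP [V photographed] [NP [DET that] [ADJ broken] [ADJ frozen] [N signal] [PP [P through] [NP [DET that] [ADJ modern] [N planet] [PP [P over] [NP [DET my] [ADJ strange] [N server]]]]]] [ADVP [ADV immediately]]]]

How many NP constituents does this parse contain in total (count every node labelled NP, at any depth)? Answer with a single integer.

The NP constituents are: [NP each careful steady result below a wooden strange melody before her distant ancient chapter]; [NP a wooden strange melody before her distant ancient chapter]; [NP her distant ancient chapter]; [NP that broken frozen signal through that modern planet over my strange server]; [NP that modern planet over my strange server]; [NP my strange server]. Total: 6.

6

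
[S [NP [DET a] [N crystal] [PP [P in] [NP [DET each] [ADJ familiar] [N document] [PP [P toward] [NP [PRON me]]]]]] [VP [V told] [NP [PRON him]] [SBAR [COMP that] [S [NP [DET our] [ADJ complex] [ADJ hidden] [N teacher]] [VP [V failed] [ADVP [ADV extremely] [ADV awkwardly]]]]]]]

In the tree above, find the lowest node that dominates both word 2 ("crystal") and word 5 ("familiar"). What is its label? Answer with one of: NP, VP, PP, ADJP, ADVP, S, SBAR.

Both words fall inside [NP a crystal in each familiar document toward me] (words 1–8), and no smaller constituent contains them both. Label: NP.

NP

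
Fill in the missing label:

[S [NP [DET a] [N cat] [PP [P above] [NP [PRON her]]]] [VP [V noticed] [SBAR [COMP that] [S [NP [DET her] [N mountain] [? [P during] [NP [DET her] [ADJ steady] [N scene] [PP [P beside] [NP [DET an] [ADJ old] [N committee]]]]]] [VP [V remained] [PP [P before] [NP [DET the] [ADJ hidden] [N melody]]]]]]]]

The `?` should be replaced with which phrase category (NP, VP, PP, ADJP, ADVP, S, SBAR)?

PP

Looking at what the `?` directly dominates — P 'during', NP — this is a prepositional phrase (PP).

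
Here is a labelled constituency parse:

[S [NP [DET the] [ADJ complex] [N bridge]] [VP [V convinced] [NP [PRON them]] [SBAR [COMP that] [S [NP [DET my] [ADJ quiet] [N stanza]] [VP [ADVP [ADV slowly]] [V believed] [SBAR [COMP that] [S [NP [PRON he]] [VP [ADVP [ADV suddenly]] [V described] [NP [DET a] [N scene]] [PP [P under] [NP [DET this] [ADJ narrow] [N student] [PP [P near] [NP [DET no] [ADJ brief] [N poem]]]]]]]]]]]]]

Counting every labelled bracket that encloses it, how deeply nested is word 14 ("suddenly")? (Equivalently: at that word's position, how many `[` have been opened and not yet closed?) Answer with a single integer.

10

Path from the root down to the word: S → VP → SBAR → S → VP → SBAR → S → VP → ADVP → ADV. That is 10 enclosing brackets.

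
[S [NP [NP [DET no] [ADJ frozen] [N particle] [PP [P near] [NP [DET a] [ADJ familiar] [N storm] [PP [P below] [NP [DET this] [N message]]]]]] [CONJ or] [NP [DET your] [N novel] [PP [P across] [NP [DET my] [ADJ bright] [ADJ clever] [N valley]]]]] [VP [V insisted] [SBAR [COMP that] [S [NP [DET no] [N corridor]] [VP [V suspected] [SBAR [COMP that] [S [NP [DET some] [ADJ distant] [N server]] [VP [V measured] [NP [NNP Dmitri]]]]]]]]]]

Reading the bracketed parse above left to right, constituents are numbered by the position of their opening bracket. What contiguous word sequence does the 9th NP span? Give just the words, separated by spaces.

The NP opening brackets appear, in order, over: "no frozen particle near a familiar storm below this message or your novel across my bright clever valley"; "no frozen particle near a familiar storm below this message"; "a familiar storm below this message"; "this message"; "your novel across my bright clever valley"; "my bright clever valley"; "no corridor"; "some distant server"; "Dmitri". The 9th one spans "Dmitri".

Dmitri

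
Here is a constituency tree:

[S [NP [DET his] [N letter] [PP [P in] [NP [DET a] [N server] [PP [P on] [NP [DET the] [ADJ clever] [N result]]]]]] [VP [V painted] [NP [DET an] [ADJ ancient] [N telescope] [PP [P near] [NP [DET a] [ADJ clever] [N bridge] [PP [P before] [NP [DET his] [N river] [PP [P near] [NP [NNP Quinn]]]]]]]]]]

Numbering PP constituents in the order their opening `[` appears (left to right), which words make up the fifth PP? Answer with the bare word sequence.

near Quinn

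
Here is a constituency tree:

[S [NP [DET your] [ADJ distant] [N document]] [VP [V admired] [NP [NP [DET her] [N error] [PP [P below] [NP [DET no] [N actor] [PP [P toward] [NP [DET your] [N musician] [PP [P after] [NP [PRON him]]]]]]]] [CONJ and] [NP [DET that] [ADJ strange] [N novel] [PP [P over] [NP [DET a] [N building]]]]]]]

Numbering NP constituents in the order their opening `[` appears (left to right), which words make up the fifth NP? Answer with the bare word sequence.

The NP opening brackets appear, in order, over: "your distant document"; "her error below no actor toward your musician after him and that strange novel over a building"; "her error below no actor toward your musician after him"; "no actor toward your musician after him"; "your musician after him"; "him"; "that strange novel over a building"; "a building". The fifth one spans "your musician after him".

your musician after him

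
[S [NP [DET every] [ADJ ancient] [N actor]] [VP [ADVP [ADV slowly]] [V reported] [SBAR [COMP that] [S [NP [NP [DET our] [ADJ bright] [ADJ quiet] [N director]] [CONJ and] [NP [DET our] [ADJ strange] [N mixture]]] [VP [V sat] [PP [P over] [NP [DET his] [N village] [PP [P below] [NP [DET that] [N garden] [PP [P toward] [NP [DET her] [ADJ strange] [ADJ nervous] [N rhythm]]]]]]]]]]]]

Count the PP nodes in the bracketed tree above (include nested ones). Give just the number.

3

Scanning left to right, an opening `[PP` appears at word positions 16, 19, 22 — 3 in total.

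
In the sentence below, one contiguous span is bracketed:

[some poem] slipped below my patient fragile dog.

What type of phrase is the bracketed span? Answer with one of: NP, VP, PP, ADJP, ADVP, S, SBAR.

NP

The bracketed span "some poem" is headed by "poem", making it a noun phrase (NP).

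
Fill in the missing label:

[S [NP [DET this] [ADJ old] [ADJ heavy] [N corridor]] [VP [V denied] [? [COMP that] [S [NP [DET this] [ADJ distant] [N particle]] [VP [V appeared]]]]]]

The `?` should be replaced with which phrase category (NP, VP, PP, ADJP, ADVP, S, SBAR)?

Looking at what the `?` directly dominates — COMP 'that', S — this is a subordinate clause (SBAR).

SBAR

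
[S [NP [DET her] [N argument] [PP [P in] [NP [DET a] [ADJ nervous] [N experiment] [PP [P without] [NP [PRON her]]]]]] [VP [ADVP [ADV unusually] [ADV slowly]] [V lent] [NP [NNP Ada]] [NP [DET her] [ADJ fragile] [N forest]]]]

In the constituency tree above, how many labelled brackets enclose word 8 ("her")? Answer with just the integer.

Counting open brackets not yet closed at "her": [S [NP [PP [NP [PP [NP [PRON = 7.

7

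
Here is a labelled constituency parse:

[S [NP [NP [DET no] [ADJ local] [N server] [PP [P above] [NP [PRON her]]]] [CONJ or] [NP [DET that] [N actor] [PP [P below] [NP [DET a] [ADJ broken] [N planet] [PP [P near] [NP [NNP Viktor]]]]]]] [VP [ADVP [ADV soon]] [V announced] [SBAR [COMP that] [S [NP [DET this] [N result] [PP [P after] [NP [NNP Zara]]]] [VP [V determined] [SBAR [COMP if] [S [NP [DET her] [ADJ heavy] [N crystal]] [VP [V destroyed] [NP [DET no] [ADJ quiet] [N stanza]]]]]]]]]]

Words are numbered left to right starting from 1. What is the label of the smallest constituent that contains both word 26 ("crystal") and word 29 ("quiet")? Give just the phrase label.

S

The smallest bracket enclosing both words is [S her heavy crystal destroyed no quiet stanza], so the label is S.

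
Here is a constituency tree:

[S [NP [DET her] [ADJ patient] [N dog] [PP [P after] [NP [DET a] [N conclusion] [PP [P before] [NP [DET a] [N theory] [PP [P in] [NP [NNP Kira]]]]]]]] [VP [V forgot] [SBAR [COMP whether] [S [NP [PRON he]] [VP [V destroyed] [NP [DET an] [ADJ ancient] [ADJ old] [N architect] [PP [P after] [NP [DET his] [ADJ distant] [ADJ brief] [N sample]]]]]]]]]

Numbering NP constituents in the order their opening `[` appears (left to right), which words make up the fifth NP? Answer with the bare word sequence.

In left-to-right order the NP constituents are "her patient dog after a conclusion before a theory in Kira"; "a conclusion before a theory in Kira"; "a theory in Kira"; "Kira"; "he"; "an ancient old architect after his distant brief sample"; "his distant brief sample". Number 5 is "he".

he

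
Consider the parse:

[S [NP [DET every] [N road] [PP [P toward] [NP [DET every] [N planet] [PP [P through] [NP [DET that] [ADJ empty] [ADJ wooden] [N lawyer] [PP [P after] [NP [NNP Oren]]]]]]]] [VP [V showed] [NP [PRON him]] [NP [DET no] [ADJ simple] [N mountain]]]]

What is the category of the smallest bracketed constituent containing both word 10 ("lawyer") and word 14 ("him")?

Both words fall inside [S every road toward every planet through that empty wooden lawyer after Oren showed him no simple mountain] (words 1–17), and no smaller constituent contains them both. Label: S.

S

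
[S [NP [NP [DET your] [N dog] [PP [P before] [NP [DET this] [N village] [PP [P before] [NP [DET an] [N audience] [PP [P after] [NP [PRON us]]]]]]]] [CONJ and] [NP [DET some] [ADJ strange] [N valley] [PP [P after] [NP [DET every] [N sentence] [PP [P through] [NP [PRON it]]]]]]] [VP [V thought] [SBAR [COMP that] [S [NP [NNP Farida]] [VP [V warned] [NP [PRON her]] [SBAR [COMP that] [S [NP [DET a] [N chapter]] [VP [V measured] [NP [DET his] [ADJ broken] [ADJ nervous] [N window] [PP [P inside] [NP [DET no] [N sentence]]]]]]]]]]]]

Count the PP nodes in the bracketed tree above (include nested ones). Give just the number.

6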